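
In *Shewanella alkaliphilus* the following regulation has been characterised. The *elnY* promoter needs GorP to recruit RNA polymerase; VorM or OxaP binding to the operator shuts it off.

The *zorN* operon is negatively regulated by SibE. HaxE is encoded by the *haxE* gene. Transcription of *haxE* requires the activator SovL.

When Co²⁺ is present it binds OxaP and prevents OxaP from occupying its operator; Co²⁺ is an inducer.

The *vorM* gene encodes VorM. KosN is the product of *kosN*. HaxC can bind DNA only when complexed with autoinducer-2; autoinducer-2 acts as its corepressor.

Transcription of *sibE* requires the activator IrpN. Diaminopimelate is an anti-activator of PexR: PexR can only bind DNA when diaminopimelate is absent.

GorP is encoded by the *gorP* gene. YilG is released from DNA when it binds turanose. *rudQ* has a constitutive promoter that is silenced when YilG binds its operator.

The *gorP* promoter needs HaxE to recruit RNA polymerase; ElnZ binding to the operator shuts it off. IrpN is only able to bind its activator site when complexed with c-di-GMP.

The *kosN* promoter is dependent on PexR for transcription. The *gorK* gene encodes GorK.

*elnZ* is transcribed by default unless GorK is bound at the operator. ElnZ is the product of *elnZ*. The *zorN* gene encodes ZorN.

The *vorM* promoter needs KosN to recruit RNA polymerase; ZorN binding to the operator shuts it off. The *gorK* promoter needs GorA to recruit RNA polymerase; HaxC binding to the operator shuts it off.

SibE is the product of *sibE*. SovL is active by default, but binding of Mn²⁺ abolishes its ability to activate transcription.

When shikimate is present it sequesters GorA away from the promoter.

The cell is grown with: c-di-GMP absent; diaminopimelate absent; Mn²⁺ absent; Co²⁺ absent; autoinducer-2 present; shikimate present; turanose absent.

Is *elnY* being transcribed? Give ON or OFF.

Diaminopimelate is absent, so PexR is active.
No repressor is bound and PexR is active, so *kosN* is transcribed.
So KosN is produced and active.
c-di-GMP is absent, so IrpN is inactive.
Required activator IrpN is absent, so *sibE* is not transcribed.
So SibE is not produced.
With no repressor bound, *zorN* is transcribed.
So ZorN is produced and active.
With repressor ZorN bound, *vorM* is not transcribed.
So VorM is not produced.
Co²⁺ is absent, so OxaP is active.
Mn²⁺ is absent, so SovL is active.
No repressor is bound and SovL is active, so *haxE* is transcribed.
So HaxE is produced and active.
Autoinducer-2 is present, so HaxC is active.
Shikimate is present, so GorA is inactive.
With repressor HaxC bound, *gorK* is not transcribed.
So GorK is not produced.
With no repressor bound, *elnZ* is transcribed.
So ElnZ is produced and active.
With repressor ElnZ bound, *gorP* is not transcribed.
So GorP is not produced.
With repressor OxaP bound, *elnY* is not transcribed.

OFF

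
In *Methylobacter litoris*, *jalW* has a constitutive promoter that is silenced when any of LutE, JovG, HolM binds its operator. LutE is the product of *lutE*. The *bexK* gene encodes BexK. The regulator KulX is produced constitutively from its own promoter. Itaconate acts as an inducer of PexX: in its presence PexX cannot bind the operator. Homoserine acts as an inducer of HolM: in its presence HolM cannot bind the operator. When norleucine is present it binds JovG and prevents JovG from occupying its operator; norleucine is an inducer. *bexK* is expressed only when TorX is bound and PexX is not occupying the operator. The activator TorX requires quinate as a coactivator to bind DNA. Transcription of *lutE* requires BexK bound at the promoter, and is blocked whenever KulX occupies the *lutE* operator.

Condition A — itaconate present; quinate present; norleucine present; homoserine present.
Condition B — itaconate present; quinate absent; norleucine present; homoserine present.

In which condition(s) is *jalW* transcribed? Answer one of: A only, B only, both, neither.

Condition A:
Itaconate is present, so PexX is inactive.
Quinate is present, so TorX is active.
No repressor is bound and TorX is active, so *bexK* is transcribed.
So BexK is produced and active.
KulX is produced constitutively and is active.
With repressor KulX bound, *lutE* is not transcribed.
So LutE is not produced.
Norleucine is present, so JovG is inactive.
Homoserine is present, so HolM is inactive.
With no repressor bound, *jalW* is transcribed.
→ *jalW* is ON in A.
Condition B:
Itaconate is present, so PexX is inactive.
Quinate is absent, so TorX is inactive.
Required activator TorX is absent, so *bexK* is not transcribed.
So BexK is not produced.
KulX is produced constitutively and is active.
With repressor KulX bound, *lutE* is not transcribed.
So LutE is not produced.
Norleucine is present, so JovG is inactive.
Homoserine is present, so HolM is inactive.
With no repressor bound, *jalW* is transcribed.
→ *jalW* is ON in B.

both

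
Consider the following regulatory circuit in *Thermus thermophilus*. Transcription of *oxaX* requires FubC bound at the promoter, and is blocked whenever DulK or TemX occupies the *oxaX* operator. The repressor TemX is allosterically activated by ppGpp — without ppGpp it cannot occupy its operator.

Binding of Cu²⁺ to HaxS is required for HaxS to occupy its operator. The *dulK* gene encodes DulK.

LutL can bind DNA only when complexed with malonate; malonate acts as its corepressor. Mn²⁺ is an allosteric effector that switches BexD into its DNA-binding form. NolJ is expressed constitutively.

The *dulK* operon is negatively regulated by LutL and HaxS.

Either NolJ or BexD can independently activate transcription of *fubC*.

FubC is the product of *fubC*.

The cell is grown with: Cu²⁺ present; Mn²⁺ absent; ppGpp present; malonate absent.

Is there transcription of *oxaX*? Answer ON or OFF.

Malonate is absent, so LutL is inactive.
Cu²⁺ is present, so HaxS is active.
With repressor HaxS bound, *dulK* is not transcribed.
So DulK is not produced.
NolJ is produced constitutively and is active.
Mn²⁺ is absent, so BexD is inactive.
Activator NolJ is present, so *fubC* is transcribed.
So FubC is produced and active.
ppGpp is present, so TemX is active.
With repressor TemX bound, *oxaX* is not transcribed.

OFF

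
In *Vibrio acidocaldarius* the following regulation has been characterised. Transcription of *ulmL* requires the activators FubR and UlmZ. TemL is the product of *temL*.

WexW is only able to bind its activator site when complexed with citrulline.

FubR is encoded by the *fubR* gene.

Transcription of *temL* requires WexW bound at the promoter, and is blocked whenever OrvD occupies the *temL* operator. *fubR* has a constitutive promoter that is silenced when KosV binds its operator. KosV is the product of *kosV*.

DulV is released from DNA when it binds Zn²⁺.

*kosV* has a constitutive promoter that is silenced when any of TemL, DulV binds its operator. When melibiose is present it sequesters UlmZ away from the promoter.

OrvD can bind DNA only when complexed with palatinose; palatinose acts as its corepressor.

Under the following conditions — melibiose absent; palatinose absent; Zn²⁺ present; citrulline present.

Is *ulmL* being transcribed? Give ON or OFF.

Palatinose is absent, so OrvD is inactive.
Citrulline is present, so WexW is active.
No repressor is bound and WexW is active, so *temL* is transcribed.
So TemL is produced and active.
Zn²⁺ is present, so DulV is inactive.
With repressor TemL bound, *kosV* is not transcribed.
So KosV is not produced.
With no repressor bound, *fubR* is transcribed.
So FubR is produced and active.
Melibiose is absent, so UlmZ is active.
No repressor is bound and FubR and UlmZ are active, so *ulmL* is transcribed.

ON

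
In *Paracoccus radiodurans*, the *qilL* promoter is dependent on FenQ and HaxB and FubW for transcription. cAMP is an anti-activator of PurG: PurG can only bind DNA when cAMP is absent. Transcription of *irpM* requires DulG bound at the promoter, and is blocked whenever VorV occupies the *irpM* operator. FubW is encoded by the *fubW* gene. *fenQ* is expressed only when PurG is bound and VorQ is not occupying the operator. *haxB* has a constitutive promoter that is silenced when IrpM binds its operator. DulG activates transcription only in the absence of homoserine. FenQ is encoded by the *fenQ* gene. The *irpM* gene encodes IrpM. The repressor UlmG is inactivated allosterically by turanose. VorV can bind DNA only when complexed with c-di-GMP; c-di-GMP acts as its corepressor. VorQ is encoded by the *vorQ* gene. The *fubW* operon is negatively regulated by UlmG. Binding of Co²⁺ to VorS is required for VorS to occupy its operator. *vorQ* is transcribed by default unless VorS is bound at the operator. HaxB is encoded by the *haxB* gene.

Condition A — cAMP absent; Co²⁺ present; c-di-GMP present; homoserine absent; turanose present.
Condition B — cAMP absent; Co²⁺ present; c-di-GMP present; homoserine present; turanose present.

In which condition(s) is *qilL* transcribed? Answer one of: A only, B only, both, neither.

Condition A:
cAMP is absent, so PurG is active.
Co²⁺ is present, so VorS is active.
With repressor VorS bound, *vorQ* is not transcribed.
So VorQ is not produced.
No repressor is bound and PurG is active, so *fenQ* is transcribed.
So FenQ is produced and active.
c-di-GMP is present, so VorV is active.
Homoserine is absent, so DulG is active.
With repressor VorV bound, *irpM* is not transcribed.
So IrpM is not produced.
With no repressor bound, *haxB* is transcribed.
So HaxB is produced and active.
Turanose is present, so UlmG is inactive.
With no repressor bound, *fubW* is transcribed.
So FubW is produced and active.
No repressor is bound and FenQ and HaxB and FubW are active, so *qilL* is transcribed.
→ *qilL* is ON in A.
Condition B:
cAMP is absent, so PurG is active.
Co²⁺ is present, so VorS is active.
With repressor VorS bound, *vorQ* is not transcribed.
So VorQ is not produced.
No repressor is bound and PurG is active, so *fenQ* is transcribed.
So FenQ is produced and active.
c-di-GMP is present, so VorV is active.
Homoserine is present, so DulG is inactive.
With repressor VorV bound, *irpM* is not transcribed.
So IrpM is not produced.
With no repressor bound, *haxB* is transcribed.
So HaxB is produced and active.
Turanose is present, so UlmG is inactive.
With no repressor bound, *fubW* is transcribed.
So FubW is produced and active.
No repressor is bound and FenQ and HaxB and FubW are active, so *qilL* is transcribed.
→ *qilL* is ON in B.

both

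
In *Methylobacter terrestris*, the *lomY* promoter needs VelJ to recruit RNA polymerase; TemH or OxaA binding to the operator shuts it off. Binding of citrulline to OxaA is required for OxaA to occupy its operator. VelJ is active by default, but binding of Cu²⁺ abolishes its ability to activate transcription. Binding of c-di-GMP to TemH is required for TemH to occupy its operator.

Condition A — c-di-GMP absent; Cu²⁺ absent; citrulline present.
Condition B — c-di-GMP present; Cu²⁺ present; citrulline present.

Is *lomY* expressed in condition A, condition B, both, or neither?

Condition A:
c-di-GMP is absent, so TemH is inactive.
Cu²⁺ is absent, so VelJ is active.
Citrulline is present, so OxaA is active.
With repressor OxaA bound, *lomY* is not transcribed.
→ *lomY* is OFF in A.
Condition B:
c-di-GMP is present, so TemH is active.
Cu²⁺ is present, so VelJ is inactive.
Citrulline is present, so OxaA is active.
With repressor TemH bound, *lomY* is not transcribed.
→ *lomY* is OFF in B.

neither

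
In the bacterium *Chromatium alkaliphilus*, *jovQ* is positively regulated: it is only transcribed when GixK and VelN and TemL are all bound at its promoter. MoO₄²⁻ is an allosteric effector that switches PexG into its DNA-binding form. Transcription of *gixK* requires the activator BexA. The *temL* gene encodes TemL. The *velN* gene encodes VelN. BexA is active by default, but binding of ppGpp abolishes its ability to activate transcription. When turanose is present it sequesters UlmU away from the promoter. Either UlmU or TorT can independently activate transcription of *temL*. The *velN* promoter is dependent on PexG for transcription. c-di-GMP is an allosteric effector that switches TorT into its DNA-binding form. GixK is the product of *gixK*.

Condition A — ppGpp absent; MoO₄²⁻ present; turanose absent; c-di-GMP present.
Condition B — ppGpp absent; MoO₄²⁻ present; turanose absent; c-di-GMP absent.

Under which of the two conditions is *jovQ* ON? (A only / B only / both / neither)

Condition A:
ppGpp is absent, so BexA is active.
No repressor is bound and BexA is active, so *gixK* is transcribed.
So GixK is produced and active.
MoO₄²⁻ is present, so PexG is active.
No repressor is bound and PexG is active, so *velN* is transcribed.
So VelN is produced and active.
Turanose is absent, so UlmU is active.
c-di-GMP is present, so TorT is active.
Activator UlmU is present, so *temL* is transcribed.
So TemL is produced and active.
No repressor is bound and GixK and VelN and TemL are active, so *jovQ* is transcribed.
→ *jovQ* is ON in A.
Condition B:
ppGpp is absent, so BexA is active.
No repressor is bound and BexA is active, so *gixK* is transcribed.
So GixK is produced and active.
MoO₄²⁻ is present, so PexG is active.
No repressor is bound and PexG is active, so *velN* is transcribed.
So VelN is produced and active.
Turanose is absent, so UlmU is active.
c-di-GMP is absent, so TorT is inactive.
Activator UlmU is present, so *temL* is transcribed.
So TemL is produced and active.
No repressor is bound and GixK and VelN and TemL are active, so *jovQ* is transcribed.
→ *jovQ* is ON in B.

both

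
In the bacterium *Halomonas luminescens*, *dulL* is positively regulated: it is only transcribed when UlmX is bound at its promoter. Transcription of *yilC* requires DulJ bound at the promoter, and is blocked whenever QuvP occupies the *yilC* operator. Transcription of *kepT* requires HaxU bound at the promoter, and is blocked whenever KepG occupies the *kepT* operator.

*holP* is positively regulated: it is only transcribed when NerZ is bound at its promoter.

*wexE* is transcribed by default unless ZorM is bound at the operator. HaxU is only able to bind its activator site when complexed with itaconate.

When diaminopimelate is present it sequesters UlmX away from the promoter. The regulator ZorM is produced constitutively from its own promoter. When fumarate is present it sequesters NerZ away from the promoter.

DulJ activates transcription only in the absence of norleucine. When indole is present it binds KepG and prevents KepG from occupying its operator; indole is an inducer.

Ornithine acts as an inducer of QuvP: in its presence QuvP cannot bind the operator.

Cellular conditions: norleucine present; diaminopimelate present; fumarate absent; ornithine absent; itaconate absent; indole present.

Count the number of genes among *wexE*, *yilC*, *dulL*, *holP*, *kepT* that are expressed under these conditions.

1

ZorM is produced constitutively and is active.
With repressor ZorM bound, *wexE* is not transcribed.
→ *wexE* is OFF.
Ornithine is absent, so QuvP is active.
Norleucine is present, so DulJ is inactive.
With repressor QuvP bound, *yilC* is not transcribed.
→ *yilC* is OFF.
Diaminopimelate is present, so UlmX is inactive.
Required activator UlmX is absent, so *dulL* is not transcribed.
→ *dulL* is OFF.
Fumarate is absent, so NerZ is active.
No repressor is bound and NerZ is active, so *holP* is transcribed.
→ *holP* is ON.
Indole is present, so KepG is inactive.
Itaconate is absent, so HaxU is inactive.
Required activator HaxU is absent, so *kepT* is not transcribed.
→ *kepT* is OFF.
1 of the 5 genes is transcribed.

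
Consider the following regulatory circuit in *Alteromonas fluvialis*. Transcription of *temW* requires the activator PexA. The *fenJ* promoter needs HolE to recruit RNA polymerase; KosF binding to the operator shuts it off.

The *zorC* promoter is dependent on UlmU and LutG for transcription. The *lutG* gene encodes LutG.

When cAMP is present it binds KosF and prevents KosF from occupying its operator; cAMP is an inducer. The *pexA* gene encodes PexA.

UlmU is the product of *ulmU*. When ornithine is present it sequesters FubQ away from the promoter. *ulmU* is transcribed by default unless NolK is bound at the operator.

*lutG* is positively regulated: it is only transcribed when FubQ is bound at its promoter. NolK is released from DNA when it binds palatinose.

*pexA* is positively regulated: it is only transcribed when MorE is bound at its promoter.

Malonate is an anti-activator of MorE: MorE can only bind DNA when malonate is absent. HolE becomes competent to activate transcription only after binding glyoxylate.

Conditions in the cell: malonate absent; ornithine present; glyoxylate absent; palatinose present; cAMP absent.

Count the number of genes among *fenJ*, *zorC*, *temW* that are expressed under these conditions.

cAMP is absent, so KosF is active.
Glyoxylate is absent, so HolE is inactive.
With repressor KosF bound, *fenJ* is not transcribed.
→ *fenJ* is OFF.
Palatinose is present, so NolK is inactive.
With no repressor bound, *ulmU* is transcribed.
So UlmU is produced and active.
Ornithine is present, so FubQ is inactive.
Required activator FubQ is absent, so *lutG* is not transcribed.
So LutG is not produced.
Required activator LutG is absent, so *zorC* is not transcribed.
→ *zorC* is OFF.
Malonate is absent, so MorE is active.
No repressor is bound and MorE is active, so *pexA* is transcribed.
So PexA is produced and active.
No repressor is bound and PexA is active, so *temW* is transcribed.
→ *temW* is ON.
1 of the 3 genes is transcribed.

1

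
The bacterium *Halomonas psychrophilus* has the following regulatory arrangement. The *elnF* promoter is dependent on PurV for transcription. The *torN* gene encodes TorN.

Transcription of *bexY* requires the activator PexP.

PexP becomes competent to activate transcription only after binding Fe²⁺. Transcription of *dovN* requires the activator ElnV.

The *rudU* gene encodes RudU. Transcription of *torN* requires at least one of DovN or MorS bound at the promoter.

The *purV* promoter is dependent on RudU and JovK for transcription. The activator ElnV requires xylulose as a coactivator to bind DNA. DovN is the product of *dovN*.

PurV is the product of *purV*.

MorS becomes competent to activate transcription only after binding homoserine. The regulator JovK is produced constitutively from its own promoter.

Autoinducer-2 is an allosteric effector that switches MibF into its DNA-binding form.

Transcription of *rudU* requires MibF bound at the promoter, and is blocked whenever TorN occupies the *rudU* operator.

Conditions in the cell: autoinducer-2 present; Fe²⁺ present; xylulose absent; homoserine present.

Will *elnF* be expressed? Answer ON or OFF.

Xylulose is absent, so ElnV is inactive.
Required activator ElnV is absent, so *dovN* is not transcribed.
So DovN is not produced.
Homoserine is present, so MorS is active.
Activator MorS is present, so *torN* is transcribed.
So TorN is produced and active.
Autoinducer-2 is present, so MibF is active.
With repressor TorN bound, *rudU* is not transcribed.
So RudU is not produced.
JovK is produced constitutively and is active.
Required activator RudU is absent, so *purV* is not transcribed.
So PurV is not produced.
Required activator PurV is absent, so *elnF* is not transcribed.

OFF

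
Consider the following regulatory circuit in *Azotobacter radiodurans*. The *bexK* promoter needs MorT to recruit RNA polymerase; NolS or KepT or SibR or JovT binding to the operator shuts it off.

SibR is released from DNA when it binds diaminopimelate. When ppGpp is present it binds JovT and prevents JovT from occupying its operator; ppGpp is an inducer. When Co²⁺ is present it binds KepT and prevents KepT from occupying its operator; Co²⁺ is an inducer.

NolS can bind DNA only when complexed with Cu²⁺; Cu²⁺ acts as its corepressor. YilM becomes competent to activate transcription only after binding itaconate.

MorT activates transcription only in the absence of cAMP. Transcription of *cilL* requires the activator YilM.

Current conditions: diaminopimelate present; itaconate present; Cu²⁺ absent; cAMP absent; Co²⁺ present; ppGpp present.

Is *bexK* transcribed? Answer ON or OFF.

Cu²⁺ is absent, so NolS is inactive.
Co²⁺ is present, so KepT is inactive.
Diaminopimelate is present, so SibR is inactive.
cAMP is absent, so MorT is active.
ppGpp is present, so JovT is inactive.
No repressor is bound and MorT is active, so *bexK* is transcribed.

ON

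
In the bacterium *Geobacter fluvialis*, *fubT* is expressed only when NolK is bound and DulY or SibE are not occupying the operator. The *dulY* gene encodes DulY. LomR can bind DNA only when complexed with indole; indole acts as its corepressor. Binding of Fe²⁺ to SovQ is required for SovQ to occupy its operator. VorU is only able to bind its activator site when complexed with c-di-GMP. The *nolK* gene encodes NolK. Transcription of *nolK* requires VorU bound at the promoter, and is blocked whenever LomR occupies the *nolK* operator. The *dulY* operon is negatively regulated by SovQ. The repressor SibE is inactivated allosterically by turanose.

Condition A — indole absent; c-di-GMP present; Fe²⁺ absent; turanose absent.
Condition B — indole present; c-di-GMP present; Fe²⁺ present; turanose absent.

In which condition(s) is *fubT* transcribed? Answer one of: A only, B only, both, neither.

Condition A:
Indole is absent, so LomR is inactive.
c-di-GMP is present, so VorU is active.
No repressor is bound and VorU is active, so *nolK* is transcribed.
So NolK is produced and active.
Fe²⁺ is absent, so SovQ is inactive.
With no repressor bound, *dulY* is transcribed.
So DulY is produced and active.
Turanose is absent, so SibE is active.
With repressor DulY bound, *fubT* is not transcribed.
→ *fubT* is OFF in A.
Condition B:
Indole is present, so LomR is active.
c-di-GMP is present, so VorU is active.
With repressor LomR bound, *nolK* is not transcribed.
So NolK is not produced.
Fe²⁺ is present, so SovQ is active.
With repressor SovQ bound, *dulY* is not transcribed.
So DulY is not produced.
Turanose is absent, so SibE is active.
With repressor SibE bound, *fubT* is not transcribed.
→ *fubT* is OFF in B.

neither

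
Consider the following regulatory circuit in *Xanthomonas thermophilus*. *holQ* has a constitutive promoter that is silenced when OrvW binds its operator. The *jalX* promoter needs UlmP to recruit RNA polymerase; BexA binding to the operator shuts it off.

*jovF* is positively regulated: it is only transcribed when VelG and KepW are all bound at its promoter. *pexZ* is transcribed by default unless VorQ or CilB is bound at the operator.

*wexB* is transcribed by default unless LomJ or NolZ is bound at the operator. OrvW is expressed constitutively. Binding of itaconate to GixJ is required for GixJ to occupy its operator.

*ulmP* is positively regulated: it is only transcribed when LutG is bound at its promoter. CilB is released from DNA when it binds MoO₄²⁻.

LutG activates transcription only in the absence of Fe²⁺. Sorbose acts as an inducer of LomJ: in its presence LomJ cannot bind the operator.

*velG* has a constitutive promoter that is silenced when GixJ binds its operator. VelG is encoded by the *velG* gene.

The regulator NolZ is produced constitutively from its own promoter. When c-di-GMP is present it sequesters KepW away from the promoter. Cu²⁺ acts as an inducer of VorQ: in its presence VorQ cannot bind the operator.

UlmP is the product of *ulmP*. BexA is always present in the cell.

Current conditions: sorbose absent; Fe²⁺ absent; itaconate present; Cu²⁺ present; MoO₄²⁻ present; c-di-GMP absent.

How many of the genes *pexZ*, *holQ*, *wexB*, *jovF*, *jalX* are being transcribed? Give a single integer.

1

Cu²⁺ is present, so VorQ is inactive.
MoO₄²⁻ is present, so CilB is inactive.
With no repressor bound, *pexZ* is transcribed.
→ *pexZ* is ON.
OrvW is produced constitutively and is active.
With repressor OrvW bound, *holQ* is not transcribed.
→ *holQ* is OFF.
Sorbose is absent, so LomJ is active.
NolZ is produced constitutively and is active.
With repressor LomJ bound, *wexB* is not transcribed.
→ *wexB* is OFF.
Itaconate is present, so GixJ is active.
With repressor GixJ bound, *velG* is not transcribed.
So VelG is not produced.
c-di-GMP is absent, so KepW is active.
Required activator VelG is absent, so *jovF* is not transcribed.
→ *jovF* is OFF.
Fe²⁺ is absent, so LutG is active.
No repressor is bound and LutG is active, so *ulmP* is transcribed.
So UlmP is produced and active.
BexA is produced constitutively and is active.
With repressor BexA bound, *jalX* is not transcribed.
→ *jalX* is OFF.
1 of the 5 genes is transcribed.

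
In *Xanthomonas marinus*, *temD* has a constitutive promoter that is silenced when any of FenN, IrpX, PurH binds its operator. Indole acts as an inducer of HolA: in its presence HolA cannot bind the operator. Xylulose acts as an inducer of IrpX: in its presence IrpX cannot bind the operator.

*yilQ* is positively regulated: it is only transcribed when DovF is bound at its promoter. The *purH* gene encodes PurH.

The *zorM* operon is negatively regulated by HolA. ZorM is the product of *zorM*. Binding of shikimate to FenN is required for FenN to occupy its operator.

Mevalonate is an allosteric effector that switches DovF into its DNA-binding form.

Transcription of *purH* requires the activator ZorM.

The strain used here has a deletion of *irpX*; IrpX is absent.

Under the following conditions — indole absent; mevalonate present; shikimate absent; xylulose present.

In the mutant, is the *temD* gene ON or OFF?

Shikimate is absent, so FenN is inactive.
IrpX is non-functional in this strain, so it has no effect.
Indole is absent, so HolA is active.
With repressor HolA bound, *zorM* is not transcribed.
So ZorM is not produced.
Required activator ZorM is absent, so *purH* is not transcribed.
So PurH is not produced.
With no repressor bound, *temD* is transcribed.

ON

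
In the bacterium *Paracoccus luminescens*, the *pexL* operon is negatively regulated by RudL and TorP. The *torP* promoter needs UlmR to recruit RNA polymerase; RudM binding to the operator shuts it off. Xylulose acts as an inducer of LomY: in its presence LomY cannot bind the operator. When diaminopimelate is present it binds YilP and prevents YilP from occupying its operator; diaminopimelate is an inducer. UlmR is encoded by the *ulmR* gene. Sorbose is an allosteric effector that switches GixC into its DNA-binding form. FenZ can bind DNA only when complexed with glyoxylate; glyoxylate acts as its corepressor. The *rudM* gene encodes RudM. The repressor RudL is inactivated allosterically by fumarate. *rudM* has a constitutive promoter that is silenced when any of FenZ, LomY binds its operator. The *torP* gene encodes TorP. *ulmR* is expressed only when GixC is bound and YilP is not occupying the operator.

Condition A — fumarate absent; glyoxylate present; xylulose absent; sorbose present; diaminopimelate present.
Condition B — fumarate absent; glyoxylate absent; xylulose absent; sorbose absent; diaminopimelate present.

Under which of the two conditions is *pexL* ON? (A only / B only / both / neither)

Condition A:
Fumarate is absent, so RudL is active.
Glyoxylate is present, so FenZ is active.
Xylulose is absent, so LomY is active.
With repressor FenZ bound, *rudM* is not transcribed.
So RudM is not produced.
Sorbose is present, so GixC is active.
Diaminopimelate is present, so YilP is inactive.
No repressor is bound and GixC is active, so *ulmR* is transcribed.
So UlmR is produced and active.
No repressor is bound and UlmR is active, so *torP* is transcribed.
So TorP is produced and active.
With repressor RudL bound, *pexL* is not transcribed.
→ *pexL* is OFF in A.
Condition B:
Fumarate is absent, so RudL is active.
Glyoxylate is absent, so FenZ is inactive.
Xylulose is absent, so LomY is active.
With repressor LomY bound, *rudM* is not transcribed.
So RudM is not produced.
Sorbose is absent, so GixC is inactive.
Diaminopimelate is present, so YilP is inactive.
Required activator GixC is absent, so *ulmR* is not transcribed.
So UlmR is not produced.
Required activator UlmR is absent, so *torP* is not transcribed.
So TorP is not produced.
With repressor RudL bound, *pexL* is not transcribed.
→ *pexL* is OFF in B.

neither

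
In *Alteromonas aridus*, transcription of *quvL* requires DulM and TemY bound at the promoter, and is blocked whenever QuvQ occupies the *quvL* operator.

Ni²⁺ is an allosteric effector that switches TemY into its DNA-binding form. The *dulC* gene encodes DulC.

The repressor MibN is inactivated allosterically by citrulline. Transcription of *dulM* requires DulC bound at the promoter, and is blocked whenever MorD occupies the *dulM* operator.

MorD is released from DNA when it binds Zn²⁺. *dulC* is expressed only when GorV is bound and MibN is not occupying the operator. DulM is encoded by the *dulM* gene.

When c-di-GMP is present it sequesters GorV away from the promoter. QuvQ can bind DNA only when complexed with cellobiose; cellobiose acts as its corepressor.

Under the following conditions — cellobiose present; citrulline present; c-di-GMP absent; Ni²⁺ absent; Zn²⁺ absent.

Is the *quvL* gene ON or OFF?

OFF

c-di-GMP is absent, so GorV is active.
Citrulline is present, so MibN is inactive.
No repressor is bound and GorV is active, so *dulC* is transcribed.
So DulC is produced and active.
Zn²⁺ is absent, so MorD is active.
With repressor MorD bound, *dulM* is not transcribed.
So DulM is not produced.
Cellobiose is present, so QuvQ is active.
Ni²⁺ is absent, so TemY is inactive.
With repressor QuvQ bound, *quvL* is not transcribed.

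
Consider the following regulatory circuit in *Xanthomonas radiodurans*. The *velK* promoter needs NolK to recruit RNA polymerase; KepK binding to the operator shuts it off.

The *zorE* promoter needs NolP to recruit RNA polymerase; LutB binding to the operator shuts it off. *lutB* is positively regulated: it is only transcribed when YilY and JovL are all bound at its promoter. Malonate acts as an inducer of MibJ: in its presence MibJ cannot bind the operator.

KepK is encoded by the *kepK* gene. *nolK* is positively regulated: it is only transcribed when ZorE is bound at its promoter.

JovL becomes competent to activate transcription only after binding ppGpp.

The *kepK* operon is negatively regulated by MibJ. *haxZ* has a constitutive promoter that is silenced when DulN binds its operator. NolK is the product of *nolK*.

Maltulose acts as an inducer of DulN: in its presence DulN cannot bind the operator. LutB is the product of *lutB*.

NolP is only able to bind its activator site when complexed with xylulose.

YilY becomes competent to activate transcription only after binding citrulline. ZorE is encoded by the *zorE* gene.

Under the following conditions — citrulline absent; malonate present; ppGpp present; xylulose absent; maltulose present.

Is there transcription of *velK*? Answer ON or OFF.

OFF

Malonate is present, so MibJ is inactive.
With no repressor bound, *kepK* is transcribed.
So KepK is produced and active.
Xylulose is absent, so NolP is inactive.
Citrulline is absent, so YilY is inactive.
ppGpp is present, so JovL is active.
Required activator YilY is absent, so *lutB* is not transcribed.
So LutB is not produced.
Required activator NolP is absent, so *zorE* is not transcribed.
So ZorE is not produced.
Required activator ZorE is absent, so *nolK* is not transcribed.
So NolK is not produced.
With repressor KepK bound, *velK* is not transcribed.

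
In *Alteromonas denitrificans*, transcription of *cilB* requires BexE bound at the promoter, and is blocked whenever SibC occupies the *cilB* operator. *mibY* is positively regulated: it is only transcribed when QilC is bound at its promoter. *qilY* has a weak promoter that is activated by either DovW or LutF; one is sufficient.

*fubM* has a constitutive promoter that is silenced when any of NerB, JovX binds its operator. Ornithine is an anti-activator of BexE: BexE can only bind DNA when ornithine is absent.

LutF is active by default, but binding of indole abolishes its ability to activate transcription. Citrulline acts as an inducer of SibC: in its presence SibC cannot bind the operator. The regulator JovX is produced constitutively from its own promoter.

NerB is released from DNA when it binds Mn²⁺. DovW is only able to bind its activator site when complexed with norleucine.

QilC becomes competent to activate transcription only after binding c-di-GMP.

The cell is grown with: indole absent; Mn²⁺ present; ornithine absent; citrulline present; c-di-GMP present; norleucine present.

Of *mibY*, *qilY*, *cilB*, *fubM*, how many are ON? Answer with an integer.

c-di-GMP is present, so QilC is active.
No repressor is bound and QilC is active, so *mibY* is transcribed.
→ *mibY* is ON.
Norleucine is present, so DovW is active.
Indole is absent, so LutF is active.
Activator DovW is present, so *qilY* is transcribed.
→ *qilY* is ON.
Ornithine is absent, so BexE is active.
Citrulline is present, so SibC is inactive.
No repressor is bound and BexE is active, so *cilB* is transcribed.
→ *cilB* is ON.
Mn²⁺ is present, so NerB is inactive.
JovX is produced constitutively and is active.
With repressor JovX bound, *fubM* is not transcribed.
→ *fubM* is OFF.
3 of the 4 genes are transcribed.

3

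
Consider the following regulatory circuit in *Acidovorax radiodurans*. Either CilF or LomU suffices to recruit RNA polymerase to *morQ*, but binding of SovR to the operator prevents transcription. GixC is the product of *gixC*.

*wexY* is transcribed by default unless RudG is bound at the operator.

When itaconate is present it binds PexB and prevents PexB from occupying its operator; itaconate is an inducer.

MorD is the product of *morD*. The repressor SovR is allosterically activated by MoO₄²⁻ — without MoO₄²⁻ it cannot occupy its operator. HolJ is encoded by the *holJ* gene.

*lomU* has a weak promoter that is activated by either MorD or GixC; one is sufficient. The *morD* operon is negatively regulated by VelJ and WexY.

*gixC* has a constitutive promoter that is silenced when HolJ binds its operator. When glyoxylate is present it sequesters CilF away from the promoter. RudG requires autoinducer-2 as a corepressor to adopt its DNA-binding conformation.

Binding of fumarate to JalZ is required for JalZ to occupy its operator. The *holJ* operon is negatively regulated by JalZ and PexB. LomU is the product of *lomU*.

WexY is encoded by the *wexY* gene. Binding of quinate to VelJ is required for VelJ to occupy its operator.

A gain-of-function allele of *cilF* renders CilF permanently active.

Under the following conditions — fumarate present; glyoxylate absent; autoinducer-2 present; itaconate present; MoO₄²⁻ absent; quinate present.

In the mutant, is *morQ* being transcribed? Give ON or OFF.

CilF is constitutively active in this strain.
MoO₄²⁻ is absent, so SovR is inactive.
Quinate is present, so VelJ is active.
Autoinducer-2 is present, so RudG is active.
With repressor RudG bound, *wexY* is not transcribed.
So WexY is not produced.
With repressor VelJ bound, *morD* is not transcribed.
So MorD is not produced.
Fumarate is present, so JalZ is active.
Itaconate is present, so PexB is inactive.
With repressor JalZ bound, *holJ* is not transcribed.
So HolJ is not produced.
With no repressor bound, *gixC* is transcribed.
So GixC is produced and active.
Activator GixC is present, so *lomU* is transcribed.
So LomU is produced and active.
Activator CilF is present, so *morQ* is transcribed.

ON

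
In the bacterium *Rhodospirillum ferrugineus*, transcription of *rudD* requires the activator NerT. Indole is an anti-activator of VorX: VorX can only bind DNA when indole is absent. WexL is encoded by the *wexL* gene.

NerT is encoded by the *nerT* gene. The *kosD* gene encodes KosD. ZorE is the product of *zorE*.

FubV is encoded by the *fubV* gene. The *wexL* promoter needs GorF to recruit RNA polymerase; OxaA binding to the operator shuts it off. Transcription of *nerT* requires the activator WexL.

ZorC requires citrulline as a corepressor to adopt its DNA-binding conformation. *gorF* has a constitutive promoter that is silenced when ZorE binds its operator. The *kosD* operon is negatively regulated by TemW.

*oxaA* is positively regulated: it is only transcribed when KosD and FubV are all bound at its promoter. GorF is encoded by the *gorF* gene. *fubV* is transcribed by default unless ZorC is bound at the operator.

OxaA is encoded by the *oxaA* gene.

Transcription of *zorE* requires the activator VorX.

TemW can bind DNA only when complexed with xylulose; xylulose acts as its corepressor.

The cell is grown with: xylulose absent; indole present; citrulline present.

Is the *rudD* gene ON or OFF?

Xylulose is absent, so TemW is inactive.
With no repressor bound, *kosD* is transcribed.
So KosD is produced and active.
Citrulline is present, so ZorC is active.
With repressor ZorC bound, *fubV* is not transcribed.
So FubV is not produced.
Required activator FubV is absent, so *oxaA* is not transcribed.
So OxaA is not produced.
Indole is present, so VorX is inactive.
Required activator VorX is absent, so *zorE* is not transcribed.
So ZorE is not produced.
With no repressor bound, *gorF* is transcribed.
So GorF is produced and active.
No repressor is bound and GorF is active, so *wexL* is transcribed.
So WexL is produced and active.
No repressor is bound and WexL is active, so *nerT* is transcribed.
So NerT is produced and active.
No repressor is bound and NerT is active, so *rudD* is transcribed.

ON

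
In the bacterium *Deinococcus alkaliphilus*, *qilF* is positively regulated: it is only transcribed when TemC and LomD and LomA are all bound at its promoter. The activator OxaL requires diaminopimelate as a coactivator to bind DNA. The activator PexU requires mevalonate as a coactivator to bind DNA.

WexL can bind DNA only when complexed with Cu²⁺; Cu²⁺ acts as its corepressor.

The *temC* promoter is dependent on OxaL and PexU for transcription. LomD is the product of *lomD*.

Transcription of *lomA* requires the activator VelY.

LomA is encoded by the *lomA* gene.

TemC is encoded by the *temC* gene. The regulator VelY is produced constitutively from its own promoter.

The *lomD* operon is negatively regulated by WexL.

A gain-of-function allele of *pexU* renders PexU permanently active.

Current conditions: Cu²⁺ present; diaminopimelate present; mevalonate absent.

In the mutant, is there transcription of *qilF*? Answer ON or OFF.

OFF

Diaminopimelate is present, so OxaL is active.
PexU is constitutively active in this strain.
No repressor is bound and OxaL and PexU are active, so *temC* is transcribed.
So TemC is produced and active.
Cu²⁺ is present, so WexL is active.
With repressor WexL bound, *lomD* is not transcribed.
So LomD is not produced.
VelY is produced constitutively and is active.
No repressor is bound and VelY is active, so *lomA* is transcribed.
So LomA is produced and active.
Required activator LomD is absent, so *qilF* is not transcribed.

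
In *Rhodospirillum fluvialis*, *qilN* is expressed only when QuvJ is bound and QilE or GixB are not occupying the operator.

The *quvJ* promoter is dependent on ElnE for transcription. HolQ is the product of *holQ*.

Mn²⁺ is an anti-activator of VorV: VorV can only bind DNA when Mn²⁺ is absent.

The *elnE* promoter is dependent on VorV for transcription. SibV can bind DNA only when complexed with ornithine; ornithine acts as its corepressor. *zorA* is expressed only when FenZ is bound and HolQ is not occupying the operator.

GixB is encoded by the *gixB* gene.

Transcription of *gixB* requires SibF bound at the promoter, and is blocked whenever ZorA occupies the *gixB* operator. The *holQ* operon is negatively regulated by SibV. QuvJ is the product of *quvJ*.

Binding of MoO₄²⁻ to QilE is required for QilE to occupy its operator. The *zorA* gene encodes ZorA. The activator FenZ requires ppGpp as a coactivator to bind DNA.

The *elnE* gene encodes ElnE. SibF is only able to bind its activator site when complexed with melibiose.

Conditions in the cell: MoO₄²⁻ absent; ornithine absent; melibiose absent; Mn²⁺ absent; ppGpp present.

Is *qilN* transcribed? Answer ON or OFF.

MoO₄²⁻ is absent, so QilE is inactive.
Ornithine is absent, so SibV is inactive.
With no repressor bound, *holQ* is transcribed.
So HolQ is produced and active.
ppGpp is present, so FenZ is active.
With repressor HolQ bound, *zorA* is not transcribed.
So ZorA is not produced.
Melibiose is absent, so SibF is inactive.
Required activator SibF is absent, so *gixB* is not transcribed.
So GixB is not produced.
Mn²⁺ is absent, so VorV is active.
No repressor is bound and VorV is active, so *elnE* is transcribed.
So ElnE is produced and active.
No repressor is bound and ElnE is active, so *quvJ* is transcribed.
So QuvJ is produced and active.
No repressor is bound and QuvJ is active, so *qilN* is transcribed.

ON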